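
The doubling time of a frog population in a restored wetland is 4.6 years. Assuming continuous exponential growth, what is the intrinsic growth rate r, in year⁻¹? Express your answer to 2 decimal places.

0.15 per year

r = ln(2)/t_d = 0.6931/4.6 = 0.15068.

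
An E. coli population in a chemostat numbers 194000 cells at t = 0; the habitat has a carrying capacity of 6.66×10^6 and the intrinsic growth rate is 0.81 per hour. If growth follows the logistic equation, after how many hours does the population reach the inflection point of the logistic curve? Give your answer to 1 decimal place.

Logistic growth is fastest at N = K/2 = 3.33×10^6.
A = (K − N₀)/N₀ = 33.33. Set K/(1 + A·e^(−rt)) = K/2 → A·e^(−rt) = 1.
e^(−0.81t) = 1/33.33 = 0.0300031, so t = ln(33.33)/0.81 = 3.5065/0.81 = 4.329.

4.3 hours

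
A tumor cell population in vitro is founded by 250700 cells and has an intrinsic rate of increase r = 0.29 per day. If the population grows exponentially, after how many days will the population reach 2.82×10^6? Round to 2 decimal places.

8.35 days

Set N₀·e^(rt) = 2.82×10^6: e^(0.29·t) = 2.82×10^6/250700 = 11.249.
0.29·t = ln(11.249) = 2.4202, so t = 2.4202/0.29 = 8.3456.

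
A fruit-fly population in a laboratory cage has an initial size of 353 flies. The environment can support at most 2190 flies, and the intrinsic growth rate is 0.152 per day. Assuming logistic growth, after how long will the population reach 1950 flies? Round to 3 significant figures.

A = (K − N₀)/N₀ = (2190 − 353)/353 = 5.204.
Solve 2190/(1 + 5.204·e^(−0.152t)) = 1950: 1 + 5.204·e^(−0.152t) = 1.1231, so e^(−0.152t) = 0.0236506.
−0.152·t = ln(0.0236506) = -3.7444, so t = 3.7444/0.152 = 24.634.

24.6 days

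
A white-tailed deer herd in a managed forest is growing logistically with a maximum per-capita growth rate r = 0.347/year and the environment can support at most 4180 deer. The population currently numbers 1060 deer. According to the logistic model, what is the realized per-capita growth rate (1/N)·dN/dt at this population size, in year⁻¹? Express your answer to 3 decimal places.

0.259 per year

(1/N)·dN/dt = r(1 − N/K) = 0.347 × (1 − 1060/4180).
= 0.347 × 0.74641 = 0.259.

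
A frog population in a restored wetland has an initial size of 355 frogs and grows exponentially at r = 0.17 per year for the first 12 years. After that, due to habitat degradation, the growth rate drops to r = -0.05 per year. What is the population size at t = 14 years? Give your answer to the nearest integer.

Phase 1: N(12) = 355·e^(0.17×12) = 355·e^2.04 = 2730.17.
Phase 2 runs for 14 − 12 = 2 years at r = -0.05.
N(14) = 2730.17·e^(-0.05×2) = 2730.17·e^-0.1 = 2470.36.

2470 frogs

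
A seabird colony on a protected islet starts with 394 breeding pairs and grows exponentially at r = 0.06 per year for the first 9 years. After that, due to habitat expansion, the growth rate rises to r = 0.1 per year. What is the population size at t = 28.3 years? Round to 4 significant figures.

Phase 1: N(9) = 394·e^(0.06×9) = 394·e^0.54 = 676.107.
Phase 2 runs for 28.3 − 9 = 19.3 years at r = 0.1.
N(28.3) = 676.107·e^(0.1×19.3) = 676.107·e^1.93 = 4658.04.

4658 breeding pairs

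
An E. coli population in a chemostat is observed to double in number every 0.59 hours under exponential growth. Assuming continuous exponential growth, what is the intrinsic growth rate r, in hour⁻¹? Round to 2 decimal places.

1.17 per hour

r = ln(2)/t_d = 0.6931/0.59 = 1.1748.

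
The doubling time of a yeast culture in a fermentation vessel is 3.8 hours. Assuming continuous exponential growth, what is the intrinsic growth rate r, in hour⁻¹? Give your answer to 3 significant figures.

r = ln(2)/t_d = 0.6931/3.8 = 0.18241.

0.182 per hour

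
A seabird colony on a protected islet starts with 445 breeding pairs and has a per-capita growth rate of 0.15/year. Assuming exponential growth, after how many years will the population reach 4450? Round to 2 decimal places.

15.35 years

Set N₀·e^(rt) = 4450: e^(0.15·t) = 4450/445 = 10.
0.15·t = ln(10) = 2.3026, so t = 2.3026/0.15 = 15.351.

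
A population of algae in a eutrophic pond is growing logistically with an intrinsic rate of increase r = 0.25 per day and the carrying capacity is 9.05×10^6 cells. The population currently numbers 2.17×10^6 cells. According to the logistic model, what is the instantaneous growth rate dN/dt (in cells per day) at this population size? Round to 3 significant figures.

412000 cells per day

dN/dt = rN(1 − N/K) = 0.25 × 2.17×10^6 × (1 − 2.17×10^6/9.05×10^6).
1 − 2.17×10^6/9.05×10^6 = 0.76022; dN/dt = 0.25 × 2.17×10^6 × 0.76022 = 4.1242×10^5.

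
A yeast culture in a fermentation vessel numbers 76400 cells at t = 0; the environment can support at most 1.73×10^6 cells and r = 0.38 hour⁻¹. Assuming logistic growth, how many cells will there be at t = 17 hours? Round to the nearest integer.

A = (K − N₀)/N₀ = (1.73×10^6 − 76400)/76400 = 21.644.
N(t) = K/(1 + A·e^(−rt)) = 1.73×10^6/(1 + 21.644×e^(−0.38×17)).
e^(−6.46) = 0.0015648; denominator = 1 + 21.644×0.0015648 = 1.0339.
N = 1.73×10^6/1.0339 = 1.673327×10^6.

1673327 cells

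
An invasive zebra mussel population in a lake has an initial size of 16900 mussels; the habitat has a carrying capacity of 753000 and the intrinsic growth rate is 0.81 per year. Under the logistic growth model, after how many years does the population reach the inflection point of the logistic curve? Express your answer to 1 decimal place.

4.7 years

Logistic growth is fastest at N = K/2 = 376500.
A = (K − N₀)/N₀ = 43.556. Set K/(1 + A·e^(−rt)) = K/2 → A·e^(−rt) = 1.
e^(−0.81t) = 1/43.556 = 0.0229588, so t = ln(43.556)/0.81 = 3.7741/0.81 = 4.6593.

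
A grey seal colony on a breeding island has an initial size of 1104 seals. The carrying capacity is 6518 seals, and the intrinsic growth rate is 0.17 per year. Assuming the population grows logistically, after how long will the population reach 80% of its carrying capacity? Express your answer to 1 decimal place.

A = (K − N₀)/N₀ = (6518 − 1104)/1104 = 4.904.
Solve 6518/(1 + 4.904·e^(−0.17t)) = 5214.4: 1 + 4.904·e^(−0.17t) = 1.25, so e^(−0.17t) = 0.0509789.
−0.17·t = ln(0.0509789) = -2.9763, so t = 2.9763/0.17 = 17.508.

17.5 years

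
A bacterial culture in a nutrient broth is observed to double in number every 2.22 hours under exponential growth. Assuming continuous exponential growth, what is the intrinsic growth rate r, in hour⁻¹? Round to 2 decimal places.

r = ln(2)/t_d = 0.6931/2.22 = 0.31223.

0.31 per hour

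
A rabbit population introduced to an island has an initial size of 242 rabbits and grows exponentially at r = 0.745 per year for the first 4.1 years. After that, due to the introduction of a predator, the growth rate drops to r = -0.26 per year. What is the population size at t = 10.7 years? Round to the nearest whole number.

Phase 1: N(4.1) = 242·e^(0.745×4.1) = 242·e^3.054 = 5132.96.
Phase 2 runs for 10.7 − 4.1 = 6.6 years at r = -0.26.
N(10.7) = 5132.96·e^(-0.26×6.6) = 5132.96·e^-1.716 = 922.823.

923 rabbits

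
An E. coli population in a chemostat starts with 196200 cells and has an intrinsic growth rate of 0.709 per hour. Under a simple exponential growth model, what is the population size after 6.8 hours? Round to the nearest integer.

24351155 cells

N(t) = N₀·e^(rt) = 196200 × e^(0.709×6.8) = 196200 × e^4.821.
e^4.821 ≈ 124.11, so N ≈ 196200 × 124.11 = 2.435115×10^7.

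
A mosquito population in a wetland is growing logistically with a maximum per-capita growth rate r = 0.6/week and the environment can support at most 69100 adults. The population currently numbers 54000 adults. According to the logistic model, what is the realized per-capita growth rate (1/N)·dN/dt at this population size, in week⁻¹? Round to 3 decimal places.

(1/N)·dN/dt = r(1 − N/K) = 0.6 × (1 − 54000/69100).
= 0.6 × 0.21852 = 0.13111.

0.131 per week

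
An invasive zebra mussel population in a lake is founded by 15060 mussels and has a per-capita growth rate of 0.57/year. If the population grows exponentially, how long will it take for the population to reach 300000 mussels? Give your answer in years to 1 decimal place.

Set N₀·e^(rt) = 300000: e^(0.57·t) = 300000/15060 = 19.92.
0.57·t = ln(19.92) = 2.9917, so t = 2.9917/0.57 = 5.2487.

5.2 years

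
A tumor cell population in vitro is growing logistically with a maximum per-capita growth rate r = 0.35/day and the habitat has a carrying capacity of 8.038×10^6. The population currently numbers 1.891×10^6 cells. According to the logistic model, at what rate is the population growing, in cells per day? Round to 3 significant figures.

dN/dt = rN(1 − N/K) = 0.35 × 1.891×10^6 × (1 − 1.891×10^6/8.038×10^6).
1 − 1.891×10^6/8.038×10^6 = 0.76474; dN/dt = 0.35 × 1.891×10^6 × 0.76474 = 5.06145×10^5.

506000 cells per day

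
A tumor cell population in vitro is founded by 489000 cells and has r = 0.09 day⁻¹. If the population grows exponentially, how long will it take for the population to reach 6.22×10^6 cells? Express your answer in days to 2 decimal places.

28.26 days

Set N₀·e^(rt) = 6.22×10^6: e^(0.09·t) = 6.22×10^6/489000 = 12.72.
0.09·t = ln(12.72) = 2.5432, so t = 2.5432/0.09 = 28.257.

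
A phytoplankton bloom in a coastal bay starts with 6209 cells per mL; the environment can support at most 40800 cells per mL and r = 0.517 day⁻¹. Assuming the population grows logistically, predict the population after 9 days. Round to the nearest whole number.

38742 cells per mL

A = (K − N₀)/N₀ = (40800 − 6209)/6209 = 5.5711.
N(t) = K/(1 + A·e^(−rt)) = 40800/(1 + 5.5711×e^(−0.517×9)).
e^(−4.653) = 0.009533; denominator = 1 + 5.5711×0.009533 = 1.0531.
N = 40800/1.0531 = 38742.4.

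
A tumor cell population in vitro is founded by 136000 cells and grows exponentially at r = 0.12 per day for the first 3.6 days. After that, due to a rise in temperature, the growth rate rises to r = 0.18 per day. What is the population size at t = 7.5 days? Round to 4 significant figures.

Phase 1: N(3.6) = 136000·e^(0.12×3.6) = 136000·e^0.432 = 209486.
Phase 2 runs for 7.5 − 3.6 = 3.9 days at r = 0.18.
N(7.5) = 209486·e^(0.18×3.9) = 209486·e^0.702 = 422697.

422700 cells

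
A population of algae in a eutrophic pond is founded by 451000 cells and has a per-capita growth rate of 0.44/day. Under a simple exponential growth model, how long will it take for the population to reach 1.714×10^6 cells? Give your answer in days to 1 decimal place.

3.0 days

Set N₀·e^(rt) = 1.714×10^6: e^(0.44·t) = 1.714×10^6/451000 = 3.8004.
0.44·t = ln(3.8004) = 1.3351, so t = 1.3351/0.44 = 3.0344.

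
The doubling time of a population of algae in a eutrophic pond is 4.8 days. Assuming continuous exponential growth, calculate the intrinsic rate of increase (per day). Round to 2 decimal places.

r = ln(2)/t_d = 0.6931/4.8 = 0.14441.

0.14 per day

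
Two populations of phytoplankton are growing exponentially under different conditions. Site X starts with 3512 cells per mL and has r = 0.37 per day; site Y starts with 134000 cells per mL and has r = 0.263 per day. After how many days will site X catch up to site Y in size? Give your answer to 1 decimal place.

34.0 days

Set 3512·e^(0.37t) = 134000·e^(0.263t).
e^((0.37 − 0.263)t) = 134000/3512 → e^(0.107·t) = 38.155.
0.107·t = ln(38.155) = 3.6417, so t = 3.6417/0.107 = 34.034.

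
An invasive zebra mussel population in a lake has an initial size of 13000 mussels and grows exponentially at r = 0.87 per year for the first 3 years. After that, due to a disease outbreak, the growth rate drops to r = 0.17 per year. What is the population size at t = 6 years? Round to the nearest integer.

Phase 1: N(3) = 13000·e^(0.87×3) = 13000·e^2.61 = 176788.
Phase 2 runs for 6 − 3 = 3 years at r = 0.17.
N(6) = 176788·e^(0.17×3) = 176788·e^0.51 = 294403.

294403 mussels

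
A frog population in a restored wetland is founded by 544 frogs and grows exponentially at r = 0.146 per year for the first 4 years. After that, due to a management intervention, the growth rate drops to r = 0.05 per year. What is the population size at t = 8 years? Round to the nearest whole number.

1191 frogs

Phase 1: N(4) = 544·e^(0.146×4) = 544·e^0.584 = 975.499.
Phase 2 runs for 8 − 4 = 4 years at r = 0.05.
N(8) = 975.499·e^(0.05×4) = 975.499·e^0.2 = 1191.48.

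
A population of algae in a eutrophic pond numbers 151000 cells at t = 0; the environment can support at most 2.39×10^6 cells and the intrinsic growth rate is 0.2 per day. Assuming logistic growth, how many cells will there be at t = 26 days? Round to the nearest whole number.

A = (K − N₀)/N₀ = (2.39×10^6 − 151000)/151000 = 14.828.
N(t) = K/(1 + A·e^(−rt)) = 2.39×10^6/(1 + 14.828×e^(−0.2×26)).
e^(−5.2) = 0.0055166; denominator = 1 + 14.828×0.0055166 = 1.0818.
N = 2.39×10^6/1.0818 = 2.209284×10^6.

2209284 cells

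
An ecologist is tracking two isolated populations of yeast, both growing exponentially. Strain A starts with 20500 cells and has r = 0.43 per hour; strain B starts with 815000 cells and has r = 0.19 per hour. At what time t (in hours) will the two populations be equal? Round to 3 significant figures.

Set 20500·e^(0.43t) = 815000·e^(0.19t).
e^((0.43 − 0.19)t) = 815000/20500 → e^(0.24·t) = 39.756.
0.24·t = ln(39.756) = 3.6828, so t = 3.6828/0.24 = 15.345.

15.3 hours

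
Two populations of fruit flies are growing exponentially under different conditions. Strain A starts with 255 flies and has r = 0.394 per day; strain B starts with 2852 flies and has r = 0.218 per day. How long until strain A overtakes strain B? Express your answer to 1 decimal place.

Set 255·e^(0.394t) = 2852·e^(0.218t).
e^((0.394 − 0.218)t) = 2852/255 → e^(0.176·t) = 11.184.
0.176·t = ln(11.184) = 2.4145, so t = 2.4145/0.176 = 13.719.

13.7 days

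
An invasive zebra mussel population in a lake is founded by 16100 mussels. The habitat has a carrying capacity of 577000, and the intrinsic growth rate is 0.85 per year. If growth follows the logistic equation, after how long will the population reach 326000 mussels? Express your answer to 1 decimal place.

4.5 years

A = (K − N₀)/N₀ = (577000 − 16100)/16100 = 34.839.
Solve 577000/(1 + 34.839·e^(−0.85t)) = 326000: 1 + 34.839·e^(−0.85t) = 1.7699, so e^(−0.85t) = 0.0221002.
−0.85·t = ln(0.0221002) = -3.8122, so t = 3.8122/0.85 = 4.4849.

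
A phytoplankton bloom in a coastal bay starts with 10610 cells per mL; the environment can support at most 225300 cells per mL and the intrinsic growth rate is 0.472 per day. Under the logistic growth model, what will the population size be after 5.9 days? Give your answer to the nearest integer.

100164 cells per mL

A = (K − N₀)/N₀ = (225300 − 10610)/10610 = 20.235.
N(t) = K/(1 + A·e^(−rt)) = 225300/(1 + 20.235×e^(−0.472×5.9)).
e^(−2.785) = 0.061741; denominator = 1 + 20.235×0.061741 = 2.2493.
N = 225300/2.2493 = 100164.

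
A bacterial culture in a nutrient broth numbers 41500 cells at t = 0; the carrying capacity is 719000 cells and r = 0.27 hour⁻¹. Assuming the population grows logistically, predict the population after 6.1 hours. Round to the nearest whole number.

A = (K − N₀)/N₀ = (719000 − 41500)/41500 = 16.325.
N(t) = K/(1 + A·e^(−rt)) = 719000/(1 + 16.325×e^(−0.27×6.1)).
e^(−1.647) = 0.19263; denominator = 1 + 16.325×0.19263 = 4.1447.
N = 719000/4.1447 = 173475.

173475 cells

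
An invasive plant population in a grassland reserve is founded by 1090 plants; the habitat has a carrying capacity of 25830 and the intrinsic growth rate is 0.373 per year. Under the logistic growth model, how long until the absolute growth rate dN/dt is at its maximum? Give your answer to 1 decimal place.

8.4 years

Logistic growth is fastest at N = K/2 = 12915.
A = (K − N₀)/N₀ = 22.697. Set K/(1 + A·e^(−rt)) = K/2 → A·e^(−rt) = 1.
e^(−0.373t) = 1/22.697 = 0.0440582, so t = ln(22.697)/0.373 = 3.1222/0.373 = 8.3706.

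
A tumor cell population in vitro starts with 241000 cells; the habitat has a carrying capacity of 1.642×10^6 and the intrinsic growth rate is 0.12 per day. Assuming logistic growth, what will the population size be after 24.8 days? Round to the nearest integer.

1266529 cells

A = (K − N₀)/N₀ = (1.642×10^6 − 241000)/241000 = 5.8133.
N(t) = K/(1 + A·e^(−rt)) = 1.642×10^6/(1 + 5.8133×e^(−0.12×24.8)).
e^(−2.976) = 0.050996; denominator = 1 + 5.8133×0.050996 = 1.2965.
N = 1.642×10^6/1.2965 = 1.266529×10^6.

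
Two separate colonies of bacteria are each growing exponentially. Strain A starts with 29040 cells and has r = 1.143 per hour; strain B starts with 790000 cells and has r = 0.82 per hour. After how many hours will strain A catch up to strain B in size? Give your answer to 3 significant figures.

Set 29040·e^(1.143t) = 790000·e^(0.82t).
e^((1.143 − 0.82)t) = 790000/29040 → e^(0.323·t) = 27.204.
0.323·t = ln(27.204) = 3.3034, so t = 3.3034/0.323 = 10.227.

10.2 hours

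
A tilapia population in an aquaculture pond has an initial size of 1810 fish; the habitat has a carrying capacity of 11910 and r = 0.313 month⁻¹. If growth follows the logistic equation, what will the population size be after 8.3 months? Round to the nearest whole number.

8415 fish

A = (K − N₀)/N₀ = (11910 − 1810)/1810 = 5.5801.
N(t) = K/(1 + A·e^(−rt)) = 11910/(1 + 5.5801×e^(−0.313×8.3)).
e^(−2.598) = 0.07443; denominator = 1 + 5.5801×0.07443 = 1.4153.
N = 11910/1.4153 = 8415.02.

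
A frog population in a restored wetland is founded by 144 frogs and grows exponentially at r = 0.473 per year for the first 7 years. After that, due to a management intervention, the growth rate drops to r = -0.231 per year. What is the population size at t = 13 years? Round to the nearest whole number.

Phase 1: N(7) = 144·e^(0.473×7) = 144·e^3.311 = 3947.4.
Phase 2 runs for 13 − 7 = 6 years at r = -0.231.
N(13) = 3947.4·e^(-0.231×6) = 3947.4·e^-1.386 = 987.141.

987 frogs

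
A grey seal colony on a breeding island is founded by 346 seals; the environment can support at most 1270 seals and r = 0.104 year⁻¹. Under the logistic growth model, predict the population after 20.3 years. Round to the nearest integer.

A = (K − N₀)/N₀ = (1270 − 346)/346 = 2.6705.
N(t) = K/(1 + A·e^(−rt)) = 1270/(1 + 2.6705×e^(−0.104×20.3)).
e^(−2.111) = 0.12109; denominator = 1 + 2.6705×0.12109 = 1.3234.
N = 1270/1.3234 = 959.664.

960 seals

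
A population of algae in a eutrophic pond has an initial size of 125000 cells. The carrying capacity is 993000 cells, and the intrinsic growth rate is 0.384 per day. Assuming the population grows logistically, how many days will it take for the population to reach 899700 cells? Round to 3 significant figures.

10.9 days

A = (K − N₀)/N₀ = (993000 − 125000)/125000 = 6.944.
Solve 993000/(1 + 6.944·e^(−0.384t)) = 899700: 1 + 6.944·e^(−0.384t) = 1.1037, so e^(−0.384t) = 0.0149339.
−0.384·t = ln(0.0149339) = -4.2041, so t = 4.2041/0.384 = 10.948.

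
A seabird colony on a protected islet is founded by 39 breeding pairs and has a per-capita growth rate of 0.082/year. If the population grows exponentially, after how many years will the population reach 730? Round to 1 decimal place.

Set N₀·e^(rt) = 730: e^(0.082·t) = 730/39 = 18.718.
0.082·t = ln(18.718) = 2.9295, so t = 2.9295/0.082 = 35.725.

35.7 years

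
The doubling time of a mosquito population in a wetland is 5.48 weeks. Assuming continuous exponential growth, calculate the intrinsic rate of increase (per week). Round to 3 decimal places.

0.126 per week

r = ln(2)/t_d = 0.6931/5.48 = 0.12649.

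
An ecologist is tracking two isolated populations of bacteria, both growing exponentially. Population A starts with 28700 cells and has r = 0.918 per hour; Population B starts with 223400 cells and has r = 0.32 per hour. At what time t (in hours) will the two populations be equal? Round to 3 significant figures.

3.43 hours

Set 28700·e^(0.918t) = 223400·e^(0.32t).
e^((0.918 − 0.32)t) = 223400/28700 → e^(0.598·t) = 7.784.
0.598·t = ln(7.784) = 2.0521, so t = 2.0521/0.598 = 3.4315.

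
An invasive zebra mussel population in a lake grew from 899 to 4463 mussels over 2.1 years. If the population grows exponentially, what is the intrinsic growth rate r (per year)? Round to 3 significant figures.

From N(t) = N₀·e^(rt): e^(r·2.1) = 4463/899 = 4.9644.
r·2.1 = ln(4.9644) = 1.6023, so r = 1.6023/2.1 = 0.763.

0.763 per year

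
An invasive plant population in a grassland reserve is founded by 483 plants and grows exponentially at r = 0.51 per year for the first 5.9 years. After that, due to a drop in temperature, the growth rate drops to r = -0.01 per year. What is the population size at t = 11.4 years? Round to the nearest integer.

9265 plants

Phase 1: N(5.9) = 483·e^(0.51×5.9) = 483·e^3.009 = 9789.02.
Phase 2 runs for 11.4 − 5.9 = 5.5 years at r = -0.01.
N(11.4) = 9789.02·e^(-0.01×5.5) = 9789.02·e^-0.055 = 9265.16.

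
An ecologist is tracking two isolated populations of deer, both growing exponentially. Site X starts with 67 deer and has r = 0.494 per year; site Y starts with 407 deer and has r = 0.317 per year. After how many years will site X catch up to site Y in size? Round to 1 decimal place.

Set 67·e^(0.494t) = 407·e^(0.317t).
e^((0.494 − 0.317)t) = 407/67 → e^(0.177·t) = 6.0746.
0.177·t = ln(6.0746) = 1.8041, so t = 1.8041/0.177 = 10.193.

10.2 years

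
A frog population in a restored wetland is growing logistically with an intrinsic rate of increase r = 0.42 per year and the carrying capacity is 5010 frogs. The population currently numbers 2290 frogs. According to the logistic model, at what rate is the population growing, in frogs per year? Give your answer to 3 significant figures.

522 frogs per year

dN/dt = rN(1 − N/K) = 0.42 × 2290 × (1 − 2290/5010).
1 − 2290/5010 = 0.54291; dN/dt = 0.42 × 2290 × 0.54291 = 522.17.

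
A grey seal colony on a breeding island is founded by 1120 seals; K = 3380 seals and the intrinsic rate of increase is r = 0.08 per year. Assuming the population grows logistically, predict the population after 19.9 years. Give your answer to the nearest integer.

2396 seals

A = (K − N₀)/N₀ = (3380 − 1120)/1120 = 2.0179.
N(t) = K/(1 + A·e^(−rt)) = 3380/(1 + 2.0179×e^(−0.08×19.9)).
e^(−1.592) = 0.20352; denominator = 1 + 2.0179×0.20352 = 1.4107.
N = 3380/1.4107 = 2396.02.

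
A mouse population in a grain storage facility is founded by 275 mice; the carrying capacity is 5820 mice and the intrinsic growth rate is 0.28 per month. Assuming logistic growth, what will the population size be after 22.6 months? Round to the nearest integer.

A = (K − N₀)/N₀ = (5820 − 275)/275 = 20.164.
N(t) = K/(1 + A·e^(−rt)) = 5820/(1 + 20.164×e^(−0.28×22.6)).
e^(−6.328) = 0.0017856; denominator = 1 + 20.164×0.0017856 = 1.036.
N = 5820/1.036 = 5617.74.

5618 mice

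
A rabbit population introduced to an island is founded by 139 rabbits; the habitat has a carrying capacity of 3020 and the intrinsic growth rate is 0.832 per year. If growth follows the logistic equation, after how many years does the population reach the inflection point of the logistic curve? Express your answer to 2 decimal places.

Logistic growth is fastest at N = K/2 = 1510.
A = (K − N₀)/N₀ = 20.727. Set K/(1 + A·e^(−rt)) = K/2 → A·e^(−rt) = 1.
e^(−0.832t) = 1/20.727 = 0.0482471, so t = ln(20.727)/0.832 = 3.0314/0.832 = 3.6435.

3.64 years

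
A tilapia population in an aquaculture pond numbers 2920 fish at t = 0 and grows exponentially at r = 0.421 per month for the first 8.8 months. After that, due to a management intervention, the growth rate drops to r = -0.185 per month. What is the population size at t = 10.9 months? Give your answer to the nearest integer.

Phase 1: N(8.8) = 2920·e^(0.421×8.8) = 2920·e^3.705 = 118674.
Phase 2 runs for 10.9 − 8.8 = 2.1 months at r = -0.185.
N(10.9) = 118674·e^(-0.185×2.1) = 118674·e^-0.3885 = 80469.9.

80470 fish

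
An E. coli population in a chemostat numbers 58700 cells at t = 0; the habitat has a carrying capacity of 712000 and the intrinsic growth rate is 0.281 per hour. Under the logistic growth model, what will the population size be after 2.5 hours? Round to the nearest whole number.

109321 cells

A = (K − N₀)/N₀ = (712000 − 58700)/58700 = 11.129.
N(t) = K/(1 + A·e^(−rt)) = 712000/(1 + 11.129×e^(−0.281×2.5)).
e^(−0.7025) = 0.49535; denominator = 1 + 11.129×0.49535 = 6.5129.
N = 712000/6.5129 = 109321.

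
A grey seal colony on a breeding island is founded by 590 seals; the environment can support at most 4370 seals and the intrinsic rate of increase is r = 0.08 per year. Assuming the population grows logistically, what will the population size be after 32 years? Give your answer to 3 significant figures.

A = (K − N₀)/N₀ = (4370 − 590)/590 = 6.4068.
N(t) = K/(1 + A·e^(−rt)) = 4370/(1 + 6.4068×e^(−0.08×32)).
e^(−2.56) = 0.077305; denominator = 1 + 6.4068×0.077305 = 1.4953.
N = 4370/1.4953 = 2922.54.

2920 seals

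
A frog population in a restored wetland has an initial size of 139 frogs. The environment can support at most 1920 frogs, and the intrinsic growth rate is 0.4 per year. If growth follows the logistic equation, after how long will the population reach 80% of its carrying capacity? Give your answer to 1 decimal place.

A = (K − N₀)/N₀ = (1920 − 139)/139 = 12.813.
Solve 1920/(1 + 12.813·e^(−0.4t)) = 1536: 1 + 12.813·e^(−0.4t) = 1.25, so e^(−0.4t) = 0.0195115.
−0.4·t = ln(0.0195115) = -3.9368, so t = 3.9368/0.4 = 9.8419.

9.8 years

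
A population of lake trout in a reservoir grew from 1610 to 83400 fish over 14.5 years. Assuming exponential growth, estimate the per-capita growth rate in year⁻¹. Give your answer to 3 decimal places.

0.272 per year

From N(t) = N₀·e^(rt): e^(r·14.5) = 83400/1610 = 51.801.
r·14.5 = ln(51.801) = 3.9474, so r = 3.9474/14.5 = 0.27224.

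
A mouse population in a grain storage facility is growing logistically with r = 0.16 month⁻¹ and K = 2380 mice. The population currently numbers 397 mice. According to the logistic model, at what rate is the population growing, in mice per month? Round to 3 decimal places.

dN/dt = rN(1 − N/K) = 0.16 × 397 × (1 − 397/2380).
1 − 397/2380 = 0.83319; dN/dt = 0.16 × 397 × 0.83319 = 52.924.

52.924 mice per month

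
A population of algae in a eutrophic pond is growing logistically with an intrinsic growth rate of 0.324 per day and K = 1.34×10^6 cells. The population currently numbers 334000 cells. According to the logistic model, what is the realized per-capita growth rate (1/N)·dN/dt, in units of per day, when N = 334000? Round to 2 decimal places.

(1/N)·dN/dt = r(1 − N/K) = 0.324 × (1 − 334000/1.34×10^6).
= 0.324 × 0.75075 = 0.24324.

0.24 per day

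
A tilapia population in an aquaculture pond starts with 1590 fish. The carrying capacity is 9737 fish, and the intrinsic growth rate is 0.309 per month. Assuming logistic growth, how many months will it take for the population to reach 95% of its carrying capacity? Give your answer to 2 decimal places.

14.82 months

A = (K − N₀)/N₀ = (9737 − 1590)/1590 = 5.1239.
Solve 9737/(1 + 5.1239·e^(−0.309t)) = 9250.15: 1 + 5.1239·e^(−0.309t) = 1.0526, so e^(−0.309t) = 0.0102718.
−0.309·t = ln(0.0102718) = -4.5784, so t = 4.5784/0.309 = 14.817.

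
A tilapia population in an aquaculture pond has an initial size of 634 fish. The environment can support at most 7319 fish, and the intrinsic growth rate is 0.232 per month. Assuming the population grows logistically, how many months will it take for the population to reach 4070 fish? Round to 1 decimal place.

11.1 months

A = (K − N₀)/N₀ = (7319 − 634)/634 = 10.544.
Solve 7319/(1 + 10.544·e^(−0.232t)) = 4070: 1 + 10.544·e^(−0.232t) = 1.7983, so e^(−0.232t) = 0.0757082.
−0.232·t = ln(0.0757082) = -2.5809, so t = 2.5809/0.232 = 11.124.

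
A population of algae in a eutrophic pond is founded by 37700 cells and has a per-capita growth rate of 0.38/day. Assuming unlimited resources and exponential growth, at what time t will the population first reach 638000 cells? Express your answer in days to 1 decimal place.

7.4 days

Set N₀·e^(rt) = 638000: e^(0.38·t) = 638000/37700 = 16.923.
0.38·t = ln(16.923) = 2.8287, so t = 2.8287/0.38 = 7.4439.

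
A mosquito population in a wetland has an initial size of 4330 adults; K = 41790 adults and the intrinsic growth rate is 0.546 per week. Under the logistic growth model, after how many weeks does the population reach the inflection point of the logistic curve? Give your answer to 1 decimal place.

Logistic growth is fastest at N = K/2 = 20895.
A = (K − N₀)/N₀ = 8.6513. Set K/(1 + A·e^(−rt)) = K/2 → A·e^(−rt) = 1.
e^(−0.546t) = 1/8.6513 = 0.11559, so t = ln(8.6513)/0.546 = 2.1577/0.546 = 3.9518.

4.0 weeks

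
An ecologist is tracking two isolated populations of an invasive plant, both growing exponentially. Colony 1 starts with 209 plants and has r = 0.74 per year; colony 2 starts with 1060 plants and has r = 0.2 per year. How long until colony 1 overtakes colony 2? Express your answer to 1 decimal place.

Set 209·e^(0.74t) = 1060·e^(0.2t).
e^((0.74 − 0.2)t) = 1060/209 → e^(0.54·t) = 5.0718.
0.54·t = ln(5.0718) = 1.6237, so t = 1.6237/0.54 = 3.0068.

3.0 years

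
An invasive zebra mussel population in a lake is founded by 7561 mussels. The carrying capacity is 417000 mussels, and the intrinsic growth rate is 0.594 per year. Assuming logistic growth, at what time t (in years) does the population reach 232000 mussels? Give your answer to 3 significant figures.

7.10 years

A = (K − N₀)/N₀ = (417000 − 7561)/7561 = 54.151.
Solve 417000/(1 + 54.151·e^(−0.594t)) = 232000: 1 + 54.151·e^(−0.594t) = 1.7974, so e^(−0.594t) = 0.0147256.
−0.594·t = ln(0.0147256) = -4.2182, so t = 4.2182/0.594 = 7.1013.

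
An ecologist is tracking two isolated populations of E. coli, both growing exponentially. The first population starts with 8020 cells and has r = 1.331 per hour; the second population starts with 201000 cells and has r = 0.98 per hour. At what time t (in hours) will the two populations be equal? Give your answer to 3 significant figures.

Set 8020·e^(1.331t) = 201000·e^(0.98t).
e^((1.331 − 0.98)t) = 201000/8020 → e^(0.351·t) = 25.062.
0.351·t = ln(25.062) = 3.2214, so t = 3.2214/0.351 = 9.1777.

9.18 hours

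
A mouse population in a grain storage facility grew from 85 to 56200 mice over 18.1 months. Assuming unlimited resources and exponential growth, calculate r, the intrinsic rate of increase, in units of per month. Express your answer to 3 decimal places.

0.359 per month

From N(t) = N₀·e^(rt): e^(r·18.1) = 56200/85 = 661.18.
r·18.1 = ln(661.18) = 6.494, so r = 6.494/18.1 = 0.35879.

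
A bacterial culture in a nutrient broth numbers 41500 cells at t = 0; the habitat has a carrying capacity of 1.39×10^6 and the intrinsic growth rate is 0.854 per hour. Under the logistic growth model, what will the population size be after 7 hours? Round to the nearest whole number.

1284259 cells

A = (K − N₀)/N₀ = (1.39×10^6 − 41500)/41500 = 32.494.
N(t) = K/(1 + A·e^(−rt)) = 1.39×10^6/(1 + 32.494×e^(−0.854×7)).
e^(−5.978) = 0.0025339; denominator = 1 + 32.494×0.0025339 = 1.0823.
N = 1.39×10^6/1.0823 = 1.284259×10^6.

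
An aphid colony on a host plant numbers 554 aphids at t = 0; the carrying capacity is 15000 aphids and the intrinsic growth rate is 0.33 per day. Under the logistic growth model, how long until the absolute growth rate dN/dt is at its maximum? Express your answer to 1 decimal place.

9.9 days

Logistic growth is fastest at N = K/2 = 7500.
A = (K − N₀)/N₀ = 26.076. Set K/(1 + A·e^(−rt)) = K/2 → A·e^(−rt) = 1.
e^(−0.33t) = 1/26.076 = 0.0383497, so t = ln(26.076)/0.33 = 3.261/0.33 = 9.8818.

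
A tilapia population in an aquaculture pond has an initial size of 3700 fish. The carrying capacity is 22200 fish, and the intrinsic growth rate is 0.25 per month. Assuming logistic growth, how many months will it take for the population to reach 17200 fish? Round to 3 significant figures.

11.4 months

A = (K − N₀)/N₀ = (22200 − 3700)/3700 = 5.
Solve 22200/(1 + 5·e^(−0.25t)) = 17200: 1 + 5·e^(−0.25t) = 1.2907, so e^(−0.25t) = 0.0581395.
−0.25·t = ln(0.0581395) = -2.8449, so t = 2.8449/0.25 = 11.38.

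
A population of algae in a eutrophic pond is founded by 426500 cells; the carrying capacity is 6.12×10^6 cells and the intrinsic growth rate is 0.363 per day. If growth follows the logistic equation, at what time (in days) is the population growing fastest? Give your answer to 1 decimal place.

Logistic growth is fastest at N = K/2 = 3.06×10^6.
A = (K − N₀)/N₀ = 13.349. Set K/(1 + A·e^(−rt)) = K/2 → A·e^(−rt) = 1.
e^(−0.363t) = 1/13.349 = 0.07491, so t = ln(13.349)/0.363 = 2.5915/0.363 = 7.139.

7.1 days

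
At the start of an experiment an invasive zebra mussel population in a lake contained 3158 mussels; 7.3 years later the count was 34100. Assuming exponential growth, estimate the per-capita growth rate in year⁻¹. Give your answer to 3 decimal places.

From N(t) = N₀·e^(rt): e^(r·7.3) = 34100/3158 = 10.798.
r·7.3 = ln(10.798) = 2.3794, so r = 2.3794/7.3 = 0.32594.

0.326 per year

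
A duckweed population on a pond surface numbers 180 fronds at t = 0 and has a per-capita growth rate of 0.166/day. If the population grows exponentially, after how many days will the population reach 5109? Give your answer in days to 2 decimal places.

20.16 days

Set N₀·e^(rt) = 5109: e^(0.166·t) = 5109/180 = 28.383.
0.166·t = ln(28.383) = 3.3458, so t = 3.3458/0.166 = 20.155.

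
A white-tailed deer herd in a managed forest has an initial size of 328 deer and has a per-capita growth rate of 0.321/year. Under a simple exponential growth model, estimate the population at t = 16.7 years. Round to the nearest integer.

69823 deer

N(t) = N₀·e^(rt) = 328 × e^(0.321×16.7) = 328 × e^5.361.
e^5.361 ≈ 212.87, so N ≈ 328 × 212.87 = 69822.6.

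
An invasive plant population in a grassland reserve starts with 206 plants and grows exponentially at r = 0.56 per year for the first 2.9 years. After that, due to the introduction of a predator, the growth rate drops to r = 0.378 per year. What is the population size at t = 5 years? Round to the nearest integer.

2312 plants

Phase 1: N(2.9) = 206·e^(0.56×2.9) = 206·e^1.624 = 1045.11.
Phase 2 runs for 5 − 2.9 = 2.1 years at r = 0.378.
N(5) = 1045.11·e^(0.378×2.1) = 1045.11·e^0.7938 = 2311.56.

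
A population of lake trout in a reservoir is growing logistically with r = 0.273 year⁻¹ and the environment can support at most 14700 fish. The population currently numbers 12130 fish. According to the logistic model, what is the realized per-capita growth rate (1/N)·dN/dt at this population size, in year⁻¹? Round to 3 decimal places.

0.048 per year

(1/N)·dN/dt = r(1 − N/K) = 0.273 × (1 − 12130/14700).
= 0.273 × 0.17483 = 0.047729.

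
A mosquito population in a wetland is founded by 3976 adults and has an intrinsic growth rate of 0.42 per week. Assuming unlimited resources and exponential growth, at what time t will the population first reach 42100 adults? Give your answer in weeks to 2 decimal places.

5.62 weeks

Set N₀·e^(rt) = 42100: e^(0.42·t) = 42100/3976 = 10.589.
0.42·t = ln(10.589) = 2.3598, so t = 2.3598/0.42 = 5.6185.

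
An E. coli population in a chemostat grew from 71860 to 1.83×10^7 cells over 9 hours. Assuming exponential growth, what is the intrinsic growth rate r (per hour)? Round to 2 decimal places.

From N(t) = N₀·e^(rt): e^(r·9) = 1.83×10^7/71860 = 254.66.
r·9 = ln(254.66) = 5.5399, so r = 5.5399/9 = 0.61555.

0.62 per hour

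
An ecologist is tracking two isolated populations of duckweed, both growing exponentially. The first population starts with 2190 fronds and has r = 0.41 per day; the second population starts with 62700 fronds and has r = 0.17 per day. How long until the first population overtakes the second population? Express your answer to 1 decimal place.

14.0 days

Set 2190·e^(0.41t) = 62700·e^(0.17t).
e^((0.41 − 0.17)t) = 62700/2190 → e^(0.24·t) = 28.63.
0.24·t = ln(28.63) = 3.3545, so t = 3.3545/0.24 = 13.977.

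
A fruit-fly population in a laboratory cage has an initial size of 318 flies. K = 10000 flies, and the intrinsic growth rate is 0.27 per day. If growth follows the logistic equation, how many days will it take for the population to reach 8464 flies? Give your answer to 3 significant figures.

19.0 days

A = (K − N₀)/N₀ = (10000 − 318)/318 = 30.447.
Solve 10000/(1 + 30.447·e^(−0.27t)) = 8464: 1 + 30.447·e^(−0.27t) = 1.1815, so e^(−0.27t) = 0.00596043.
−0.27·t = ln(0.00596043) = -5.1226, so t = 5.1226/0.27 = 18.973.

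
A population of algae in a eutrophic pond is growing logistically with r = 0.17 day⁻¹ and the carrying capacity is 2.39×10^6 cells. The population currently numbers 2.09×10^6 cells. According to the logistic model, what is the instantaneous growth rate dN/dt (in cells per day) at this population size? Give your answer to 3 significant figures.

44600 cells per day

dN/dt = rN(1 − N/K) = 0.17 × 2.09×10^6 × (1 − 2.09×10^6/2.39×10^6).
1 − 2.09×10^6/2.39×10^6 = 0.12552; dN/dt = 0.17 × 2.09×10^6 × 0.12552 = 44598.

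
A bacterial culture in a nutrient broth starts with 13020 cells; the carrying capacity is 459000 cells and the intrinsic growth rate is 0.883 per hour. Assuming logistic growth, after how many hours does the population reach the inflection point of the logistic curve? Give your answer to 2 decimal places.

Logistic growth is fastest at N = K/2 = 229500.
A = (K − N₀)/N₀ = 34.253. Set K/(1 + A·e^(−rt)) = K/2 → A·e^(−rt) = 1.
e^(−0.883t) = 1/34.253 = 0.0291941, so t = ln(34.253)/0.883 = 3.5338/0.883 = 4.002.

4.00 hours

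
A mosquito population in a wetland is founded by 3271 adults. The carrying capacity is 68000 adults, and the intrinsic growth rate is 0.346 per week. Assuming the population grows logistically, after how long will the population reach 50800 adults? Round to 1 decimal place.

11.8 weeks

A = (K − N₀)/N₀ = (68000 − 3271)/3271 = 19.789.
Solve 68000/(1 + 19.789·e^(−0.346t)) = 50800: 1 + 19.789·e^(−0.346t) = 1.3386, so e^(−0.346t) = 0.0171099.
−0.346·t = ln(0.0171099) = -4.0681, so t = 4.0681/0.346 = 11.758.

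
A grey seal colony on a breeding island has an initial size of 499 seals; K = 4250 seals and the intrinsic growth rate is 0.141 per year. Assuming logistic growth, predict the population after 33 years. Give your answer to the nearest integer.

A = (K − N₀)/N₀ = (4250 − 499)/499 = 7.517.
N(t) = K/(1 + A·e^(−rt)) = 4250/(1 + 7.517×e^(−0.141×33)).
e^(−4.653) = 0.009533; denominator = 1 + 7.517×0.009533 = 1.0717.
N = 4250/1.0717 = 3965.81.

3966 seals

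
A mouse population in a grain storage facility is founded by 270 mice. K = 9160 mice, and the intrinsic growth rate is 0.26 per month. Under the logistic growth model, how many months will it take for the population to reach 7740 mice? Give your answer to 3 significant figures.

20.0 months

A = (K − N₀)/N₀ = (9160 − 270)/270 = 32.926.
Solve 9160/(1 + 32.926·e^(−0.26t)) = 7740: 1 + 32.926·e^(−0.26t) = 1.1835, so e^(−0.26t) = 0.00557198.
−0.26·t = ln(0.00557198) = -5.19, so t = 5.19/0.26 = 19.962.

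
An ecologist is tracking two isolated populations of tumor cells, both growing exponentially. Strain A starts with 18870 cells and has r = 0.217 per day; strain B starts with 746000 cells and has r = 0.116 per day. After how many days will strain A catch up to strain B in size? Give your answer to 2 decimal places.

36.41 days

Set 18870·e^(0.217t) = 746000·e^(0.116t).
e^((0.217 − 0.116)t) = 746000/18870 → e^(0.101·t) = 39.534.
0.101·t = ln(39.534) = 3.6772, so t = 3.6772/0.101 = 36.407.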